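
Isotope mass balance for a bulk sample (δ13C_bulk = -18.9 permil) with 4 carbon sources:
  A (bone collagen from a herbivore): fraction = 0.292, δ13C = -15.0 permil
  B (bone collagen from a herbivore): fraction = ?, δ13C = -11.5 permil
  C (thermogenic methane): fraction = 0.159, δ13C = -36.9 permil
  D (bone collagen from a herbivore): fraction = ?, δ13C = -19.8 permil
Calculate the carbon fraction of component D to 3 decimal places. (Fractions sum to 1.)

0.282

Let f_D and f_B be the unknown fractions; fractions sum to 1 so f_D + f_B = 0.549.
Mass balance: Σ fᵢ·δᵢ = δ_bulk ⇒ f_D·(-19.8) + f_B·(-11.5) = -18.9 − (-10.247) = -8.653
Substitute f_B = 0.549 − f_D:
f_D·(-19.8 − -11.5) = -8.653 − 0.549×(-11.5) = -2.339
f_D = -2.339 / -8.3 = 0.2819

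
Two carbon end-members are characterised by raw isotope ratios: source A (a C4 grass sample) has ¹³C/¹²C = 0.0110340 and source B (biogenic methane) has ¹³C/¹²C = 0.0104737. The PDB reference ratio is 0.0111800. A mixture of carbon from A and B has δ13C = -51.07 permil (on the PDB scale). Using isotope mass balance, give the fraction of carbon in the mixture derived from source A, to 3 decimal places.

δ_A = (0.0110340/0.0111800 − 1)×1000 = (0.986941 − 1)×1000 = -13.059 permil
δ_B = (0.0104737/0.0111800 − 1)×1000 = (0.936825 − 1)×1000 = -63.175 permil
f_A = (δ_mix − δ_B)/(δ_A − δ_B) = (-51.07 − (-63.175))/(-13.059 − (-63.175))
f_A = 12.105 / 50.116 = 0.2415

0.242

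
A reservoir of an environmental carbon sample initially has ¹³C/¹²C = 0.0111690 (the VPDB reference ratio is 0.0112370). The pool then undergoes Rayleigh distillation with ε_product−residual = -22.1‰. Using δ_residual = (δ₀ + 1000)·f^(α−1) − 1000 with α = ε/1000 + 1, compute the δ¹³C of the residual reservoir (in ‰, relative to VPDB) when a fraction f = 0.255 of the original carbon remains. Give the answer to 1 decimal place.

δ₀ = (0.0111690/0.0112370 − 1)×1000 = (0.993949 − 1)×1000 = -6.051‰
α − 1 = ε/1000 = -0.0221
f^(α−1) = 0.255^(-0.0221) = 1.030660
δ_res = (-6.051 + 1000) × 1.030660 − 1000 = 1024.423 − 1000 = 24.42‰

24.4‰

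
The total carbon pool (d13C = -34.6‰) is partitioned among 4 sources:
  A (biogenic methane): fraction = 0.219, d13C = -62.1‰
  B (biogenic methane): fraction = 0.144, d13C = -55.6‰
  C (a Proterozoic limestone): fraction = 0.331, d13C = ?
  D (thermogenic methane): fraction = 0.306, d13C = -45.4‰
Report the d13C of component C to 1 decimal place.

2.7‰

Isotope mass balance: δ_bulk = Σ fᵢ·δᵢ.
-34.6 = 0.219×(-62.1) + 0.144×(-55.6) + 0.331×δ_C + 0.306×(-45.4)
0.331·δ_C = -34.6 − (-35.499) = 0.899
δ_C = 0.899 / 0.331 = 2.72‰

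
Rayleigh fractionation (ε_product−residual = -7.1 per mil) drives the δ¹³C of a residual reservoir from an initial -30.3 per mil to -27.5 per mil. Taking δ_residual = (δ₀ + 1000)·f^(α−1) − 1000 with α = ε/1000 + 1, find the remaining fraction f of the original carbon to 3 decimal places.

0.666

α − 1 = ε/1000 = -0.0071
(δ_res + 1000)/(δ₀ + 1000) = (-27.5 + 1000)/(-30.3 + 1000) = 972.5/969.7 = 1.002887
f = 1.002887^(1/-0.0071) = exp(ln(1.002887)/-0.0071) = exp(0.00288/-0.0071)
f = exp(-0.4061) = 0.6662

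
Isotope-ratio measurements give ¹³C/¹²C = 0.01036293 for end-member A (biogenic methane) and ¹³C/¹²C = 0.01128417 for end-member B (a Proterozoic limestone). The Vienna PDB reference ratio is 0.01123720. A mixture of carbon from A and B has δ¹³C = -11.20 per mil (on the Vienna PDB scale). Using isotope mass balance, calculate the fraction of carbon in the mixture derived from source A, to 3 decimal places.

0.188

δ_A = (0.01036293/0.01123720 − 1)×1000 = (0.922199 − 1)×1000 = -77.801 per mil
δ_B = (0.01128417/0.01123720 − 1)×1000 = (1.004180 − 1)×1000 = 4.180 per mil
f_A = (δ_mix − δ_B)/(δ_A − δ_B) = (-11.20 − (4.180))/(-77.801 − (4.180))
f_A = -15.380 / -81.981 = 0.1876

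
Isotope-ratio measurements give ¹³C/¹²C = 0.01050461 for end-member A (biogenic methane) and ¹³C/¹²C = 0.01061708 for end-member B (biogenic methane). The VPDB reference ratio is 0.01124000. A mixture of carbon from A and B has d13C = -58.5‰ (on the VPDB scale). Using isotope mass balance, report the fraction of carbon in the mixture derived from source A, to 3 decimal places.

δ_A = (0.01050461/0.01124000 − 1)×1000 = (0.934574 − 1)×1000 = -65.426‰
δ_B = (0.01061708/0.01124000 − 1)×1000 = (0.944580 − 1)×1000 = -55.420‰
f_A = (δ_mix − δ_B)/(δ_A − δ_B) = (-58.5 − (-55.420))/(-65.426 − (-55.420))
f_A = -3.080 / -10.006 = 0.3078

0.308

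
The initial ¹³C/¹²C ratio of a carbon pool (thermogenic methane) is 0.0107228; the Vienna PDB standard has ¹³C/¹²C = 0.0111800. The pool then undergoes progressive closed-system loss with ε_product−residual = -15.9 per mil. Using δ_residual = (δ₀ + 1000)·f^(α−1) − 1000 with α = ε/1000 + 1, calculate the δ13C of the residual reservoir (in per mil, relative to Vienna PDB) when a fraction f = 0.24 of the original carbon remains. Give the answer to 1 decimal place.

-18.9 per mil

δ₀ = (0.0107228/0.0111800 − 1)×1000 = (0.959106 − 1)×1000 = -40.894 per mil
α − 1 = ε/1000 = -0.0159
f^(α−1) = 0.24^(-0.0159) = 1.022951
δ_res = (-40.894 + 1000) × 1.022951 − 1000 = 981.118 − 1000 = -18.88 per mil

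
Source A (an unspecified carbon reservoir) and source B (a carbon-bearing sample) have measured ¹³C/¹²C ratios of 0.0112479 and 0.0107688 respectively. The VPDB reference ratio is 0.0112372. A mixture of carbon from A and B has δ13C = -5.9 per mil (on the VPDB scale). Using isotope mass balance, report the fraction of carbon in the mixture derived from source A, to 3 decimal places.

0.839

δ_A = (0.0112479/0.0112372 − 1)×1000 = (1.000952 − 1)×1000 = 0.952 per mil
δ_B = (0.0107688/0.0112372 − 1)×1000 = (0.958317 − 1)×1000 = -41.683 per mil
f_A = (δ_mix − δ_B)/(δ_A − δ_B) = (-5.9 − (-41.683))/(0.952 − (-41.683))
f_A = 35.783 / 42.635 = 0.8393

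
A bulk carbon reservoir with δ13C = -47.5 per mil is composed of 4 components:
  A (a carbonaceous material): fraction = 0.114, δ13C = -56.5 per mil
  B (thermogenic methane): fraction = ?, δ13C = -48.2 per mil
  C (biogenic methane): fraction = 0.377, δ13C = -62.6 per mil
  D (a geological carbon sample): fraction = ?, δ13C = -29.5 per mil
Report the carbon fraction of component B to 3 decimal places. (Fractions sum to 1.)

0.131

Let f_B and f_D be the unknown fractions; fractions sum to 1 so f_B + f_D = 0.509.
Mass balance: Σ fᵢ·δᵢ = δ_bulk ⇒ f_B·(-48.2) + f_D·(-29.5) = -47.5 − (-30.041) = -17.459
Substitute f_D = 0.509 − f_B:
f_B·(-48.2 − -29.5) = -17.459 − 0.509×(-29.5) = -2.443
f_B = -2.443 / -18.7 = 0.1307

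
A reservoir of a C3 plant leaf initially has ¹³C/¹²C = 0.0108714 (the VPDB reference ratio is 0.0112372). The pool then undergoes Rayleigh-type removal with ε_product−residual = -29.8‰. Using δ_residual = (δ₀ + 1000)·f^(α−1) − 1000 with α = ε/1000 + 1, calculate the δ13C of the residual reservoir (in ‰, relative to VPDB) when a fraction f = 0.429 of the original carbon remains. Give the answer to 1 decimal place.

δ₀ = (0.0108714/0.0112372 − 1)×1000 = (0.967447 − 1)×1000 = -32.553‰
α − 1 = ε/1000 = -0.0298
f^(α−1) = 0.429^(-0.0298) = 1.025540
δ_res = (-32.553 + 1000) × 1.025540 − 1000 = 992.156 − 1000 = -7.84‰

-7.8‰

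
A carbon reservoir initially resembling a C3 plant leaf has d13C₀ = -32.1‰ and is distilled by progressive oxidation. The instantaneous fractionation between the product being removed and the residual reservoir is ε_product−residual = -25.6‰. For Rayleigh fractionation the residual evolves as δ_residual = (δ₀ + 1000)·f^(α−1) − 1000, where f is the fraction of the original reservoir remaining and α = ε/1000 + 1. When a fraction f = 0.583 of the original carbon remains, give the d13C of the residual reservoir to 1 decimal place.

Rayleigh residual: δ_res = (δ₀ + 1000)·f^(α−1) − 1000
α = ε/1000 + 1 = 0.97440, so α − 1 = -0.02560
f^(α−1) = 0.583^(-0.02560) = 1.013909
δ_res = (-32.1 + 1000) × 1.013909 − 1000 = 981.362 − 1000 = -18.64‰

-18.6‰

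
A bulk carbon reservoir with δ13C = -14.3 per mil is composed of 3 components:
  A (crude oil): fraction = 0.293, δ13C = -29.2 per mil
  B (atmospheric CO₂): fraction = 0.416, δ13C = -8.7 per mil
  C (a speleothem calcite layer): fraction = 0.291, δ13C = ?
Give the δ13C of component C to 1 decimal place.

-7.3 per mil

Isotope mass balance: δ_bulk = Σ fᵢ·δᵢ.
-14.3 = 0.293×(-29.2) + 0.416×(-8.7) + 0.291×δ_C
0.291·δ_C = -14.3 − (-12.175) = -2.125
δ_C = -2.125 / 0.291 = -7.30 per mil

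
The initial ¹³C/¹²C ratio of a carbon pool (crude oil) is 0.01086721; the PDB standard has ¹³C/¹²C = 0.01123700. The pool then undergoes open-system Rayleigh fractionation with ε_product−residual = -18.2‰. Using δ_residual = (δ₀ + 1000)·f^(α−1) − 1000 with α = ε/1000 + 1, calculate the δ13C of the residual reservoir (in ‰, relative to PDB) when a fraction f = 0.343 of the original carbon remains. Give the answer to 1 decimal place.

δ₀ = (0.01086721/0.01123700 − 1)×1000 = (0.967092 − 1)×1000 = -32.908‰
α − 1 = ε/1000 = -0.0182
f^(α−1) = 0.343^(-0.0182) = 1.019665
δ_res = (-32.908 + 1000) × 1.019665 − 1000 = 986.110 − 1000 = -13.89‰

-13.9‰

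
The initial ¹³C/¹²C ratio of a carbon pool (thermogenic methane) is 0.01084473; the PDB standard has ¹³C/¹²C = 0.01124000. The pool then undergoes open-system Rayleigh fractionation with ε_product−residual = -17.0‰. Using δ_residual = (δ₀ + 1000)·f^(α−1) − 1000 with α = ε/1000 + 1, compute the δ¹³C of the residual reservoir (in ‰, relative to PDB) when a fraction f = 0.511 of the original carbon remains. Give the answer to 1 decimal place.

δ₀ = (0.01084473/0.01124000 − 1)×1000 = (0.964834 − 1)×1000 = -35.166‰
α − 1 = ε/1000 = -0.0170
f^(α−1) = 0.511^(-0.0170) = 1.011479
δ_res = (-35.166 + 1000) × 1.011479 − 1000 = 975.909 − 1000 = -24.09‰

-24.1‰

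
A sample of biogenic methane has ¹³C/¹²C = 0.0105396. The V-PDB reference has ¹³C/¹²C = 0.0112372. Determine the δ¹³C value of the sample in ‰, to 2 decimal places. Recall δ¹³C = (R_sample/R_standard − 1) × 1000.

δ¹³C = (R_sample / R_standard − 1) × 1000
R_sample / R_standard = 0.0105396 / 0.0112372 = 0.937920
δ¹³C = (0.937920 − 1) × 1000 = -62.080‰

-62.08‰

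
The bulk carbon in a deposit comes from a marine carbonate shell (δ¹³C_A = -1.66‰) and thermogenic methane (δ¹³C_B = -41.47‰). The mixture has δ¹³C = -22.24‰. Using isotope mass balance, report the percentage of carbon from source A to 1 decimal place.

48.3%

δ_mix = f_A·δ_A + (1 − f_A)·δ_B  ⇒  f_A = (δ_mix − δ_B)/(δ_A − δ_B)
f_A = (-22.24 − (-41.47)) / (-1.66 − (-41.47))
f_A = 19.23 / 39.81 = 0.4830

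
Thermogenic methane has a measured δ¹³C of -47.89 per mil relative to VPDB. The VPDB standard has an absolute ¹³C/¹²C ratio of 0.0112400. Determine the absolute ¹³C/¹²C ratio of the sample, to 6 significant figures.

R_sample = R_standard × (δ¹³C/1000 + 1)
R_sample = 0.0112400 × (-47.89/1000 + 1) = 0.0112400 × 0.952110
R_sample = 0.0107017

0.0107017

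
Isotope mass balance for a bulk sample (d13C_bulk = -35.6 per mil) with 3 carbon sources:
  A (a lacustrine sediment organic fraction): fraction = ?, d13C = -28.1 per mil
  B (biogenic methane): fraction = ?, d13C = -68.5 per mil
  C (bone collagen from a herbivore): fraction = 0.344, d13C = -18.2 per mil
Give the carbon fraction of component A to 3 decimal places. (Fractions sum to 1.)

0.386

Let f_A and f_B be the unknown fractions; fractions sum to 1 so f_A + f_B = 0.656.
Mass balance: Σ fᵢ·δᵢ = δ_bulk ⇒ f_A·(-28.1) + f_B·(-68.5) = -35.6 − (-6.261) = -29.339
Substitute f_B = 0.656 − f_A:
f_A·(-28.1 − -68.5) = -29.339 − 0.656×(-68.5) = 15.597
f_A = 15.597 / 40.4 = 0.3861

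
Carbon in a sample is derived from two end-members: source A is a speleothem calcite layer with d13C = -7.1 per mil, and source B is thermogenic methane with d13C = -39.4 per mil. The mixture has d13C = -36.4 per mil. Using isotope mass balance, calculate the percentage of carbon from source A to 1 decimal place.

9.3%

δ_mix = f_A·δ_A + (1 − f_A)·δ_B  ⇒  f_A = (δ_mix − δ_B)/(δ_A − δ_B)
f_A = (-36.4 − (-39.4)) / (-7.1 − (-39.4))
f_A = 3.0 / 32.3 = 0.0929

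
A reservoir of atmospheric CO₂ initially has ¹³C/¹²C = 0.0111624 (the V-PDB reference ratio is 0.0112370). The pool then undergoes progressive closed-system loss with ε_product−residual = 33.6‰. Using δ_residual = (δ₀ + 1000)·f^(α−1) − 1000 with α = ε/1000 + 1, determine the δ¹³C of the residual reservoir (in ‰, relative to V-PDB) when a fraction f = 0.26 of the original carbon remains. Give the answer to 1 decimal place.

δ₀ = (0.0111624/0.0112370 − 1)×1000 = (0.993361 − 1)×1000 = -6.639‰
α − 1 = ε/1000 = 0.0336
f^(α−1) = 0.26^(0.0336) = 0.955747
δ_res = (-6.639 + 1000) × 0.955747 − 1000 = 949.402 − 1000 = -50.60‰

-50.6‰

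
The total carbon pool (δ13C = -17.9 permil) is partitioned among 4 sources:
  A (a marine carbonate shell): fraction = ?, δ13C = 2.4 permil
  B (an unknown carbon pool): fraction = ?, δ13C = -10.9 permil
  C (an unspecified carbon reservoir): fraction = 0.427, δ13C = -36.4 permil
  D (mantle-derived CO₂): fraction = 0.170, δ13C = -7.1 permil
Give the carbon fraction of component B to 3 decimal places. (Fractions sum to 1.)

Let f_B and f_A be the unknown fractions; fractions sum to 1 so f_B + f_A = 0.403.
Mass balance: Σ fᵢ·δᵢ = δ_bulk ⇒ f_B·(-10.9) + f_A·(2.4) = -17.9 − (-16.750) = -1.150
Substitute f_A = 0.403 − f_B:
f_B·(-10.9 − 2.4) = -1.150 − 0.403×(2.4) = -2.117
f_B = -2.117 / -13.3 = 0.1592

0.159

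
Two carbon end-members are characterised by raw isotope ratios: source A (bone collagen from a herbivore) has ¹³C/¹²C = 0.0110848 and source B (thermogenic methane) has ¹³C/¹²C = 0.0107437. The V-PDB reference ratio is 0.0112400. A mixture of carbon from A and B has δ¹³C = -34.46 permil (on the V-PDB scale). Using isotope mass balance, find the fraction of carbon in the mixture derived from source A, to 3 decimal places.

δ_A = (0.0110848/0.0112400 − 1)×1000 = (0.986192 − 1)×1000 = -13.808 permil
δ_B = (0.0107437/0.0112400 − 1)×1000 = (0.955845 − 1)×1000 = -44.155 permil
f_A = (δ_mix − δ_B)/(δ_A − δ_B) = (-34.46 − (-44.155))/(-13.808 − (-44.155))
f_A = 9.695 / 30.347 = 0.3195

0.319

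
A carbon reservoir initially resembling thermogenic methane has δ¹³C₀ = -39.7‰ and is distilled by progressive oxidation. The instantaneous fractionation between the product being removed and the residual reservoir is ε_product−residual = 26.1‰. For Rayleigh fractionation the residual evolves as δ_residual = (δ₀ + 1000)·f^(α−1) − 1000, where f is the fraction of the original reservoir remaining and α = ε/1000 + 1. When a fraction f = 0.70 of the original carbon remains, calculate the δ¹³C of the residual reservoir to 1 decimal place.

-48.6‰

Rayleigh residual: δ_res = (δ₀ + 1000)·f^(α−1) − 1000
α = ε/1000 + 1 = 1.02610, so α − 1 = 0.02610
f^(α−1) = 0.70^(0.02610) = 0.990734
δ_res = (-39.7 + 1000) × 0.990734 − 1000 = 951.402 − 1000 = -48.60‰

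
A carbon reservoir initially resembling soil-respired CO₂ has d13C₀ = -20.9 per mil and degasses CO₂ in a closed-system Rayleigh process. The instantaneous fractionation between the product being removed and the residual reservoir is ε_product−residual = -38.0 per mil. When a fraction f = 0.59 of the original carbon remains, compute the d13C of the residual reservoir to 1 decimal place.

-1.1 per mil

Rayleigh residual: δ_res = (δ₀ + 1000)·f^(α−1) − 1000
α = ε/1000 + 1 = 0.96200, so α − 1 = -0.03800
f^(α−1) = 0.59^(-0.03800) = 1.020252
δ_res = (-20.9 + 1000) × 1.020252 − 1000 = 998.929 − 1000 = -1.07 per mil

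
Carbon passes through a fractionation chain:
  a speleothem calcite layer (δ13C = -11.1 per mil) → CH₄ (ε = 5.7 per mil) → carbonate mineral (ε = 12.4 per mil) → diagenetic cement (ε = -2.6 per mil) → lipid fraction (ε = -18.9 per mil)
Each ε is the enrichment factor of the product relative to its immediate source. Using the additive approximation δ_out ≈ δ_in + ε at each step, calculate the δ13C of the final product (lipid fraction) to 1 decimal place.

-14.5 per mil

step 1: δ ≈ -11.1 + (5.7) = -5.4 per mil
step 2: δ ≈ -5.4 + (12.4) = 7.0 per mil
step 3: δ ≈ 7.0 + (-2.6) = 4.4 per mil
step 4: δ ≈ 4.4 + (-18.9) = -14.5 per mil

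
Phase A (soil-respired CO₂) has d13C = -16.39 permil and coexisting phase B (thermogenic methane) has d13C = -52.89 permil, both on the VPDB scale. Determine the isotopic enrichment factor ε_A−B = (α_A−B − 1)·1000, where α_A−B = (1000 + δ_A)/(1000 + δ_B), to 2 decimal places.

α_A−B = (1000 + -16.39) / (1000 + -52.89) = 983.61 / 947.11 = 1.038538
ε_A−B = (1.038538 − 1) × 1000 = 38.538 permil
(The approximation ε ≈ δ_A − δ_B would give 36.50 permil.)

38.54 permil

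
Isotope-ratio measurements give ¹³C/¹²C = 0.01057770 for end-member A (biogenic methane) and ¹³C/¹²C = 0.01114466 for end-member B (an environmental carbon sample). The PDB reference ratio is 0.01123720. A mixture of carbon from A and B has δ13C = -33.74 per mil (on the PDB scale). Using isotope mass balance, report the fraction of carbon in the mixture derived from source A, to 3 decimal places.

δ_A = (0.01057770/0.01123720 − 1)×1000 = (0.941311 − 1)×1000 = -58.689 per mil
δ_B = (0.01114466/0.01123720 − 1)×1000 = (0.991765 − 1)×1000 = -8.235 per mil
f_A = (δ_mix − δ_B)/(δ_A − δ_B) = (-33.74 − (-8.235))/(-58.689 − (-8.235))
f_A = -25.505 / -50.454 = 0.5055

0.506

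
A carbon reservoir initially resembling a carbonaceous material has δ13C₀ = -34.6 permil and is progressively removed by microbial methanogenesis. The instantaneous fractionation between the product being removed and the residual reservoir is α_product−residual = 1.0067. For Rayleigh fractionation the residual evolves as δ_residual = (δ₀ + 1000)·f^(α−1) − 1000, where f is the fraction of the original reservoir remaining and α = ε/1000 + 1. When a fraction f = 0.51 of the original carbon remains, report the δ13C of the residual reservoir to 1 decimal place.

-38.9 permil

Rayleigh residual: δ_res = (δ₀ + 1000)·f^(α−1) − 1000
α − 1 = 0.00670
f^(α−1) = 0.51^(0.00670) = 0.995499
δ_res = (-34.6 + 1000) × 0.995499 − 1000 = 961.054 − 1000 = -38.95 permil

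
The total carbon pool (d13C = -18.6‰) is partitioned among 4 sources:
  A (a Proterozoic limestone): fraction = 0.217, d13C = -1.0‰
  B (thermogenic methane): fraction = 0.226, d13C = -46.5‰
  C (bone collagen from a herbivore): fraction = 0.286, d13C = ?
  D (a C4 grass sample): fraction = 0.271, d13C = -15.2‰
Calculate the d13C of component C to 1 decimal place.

Isotope mass balance: δ_bulk = Σ fᵢ·δᵢ.
-18.6 = 0.217×(-1.0) + 0.226×(-46.5) + 0.286×δ_C + 0.271×(-15.2)
0.286·δ_C = -18.6 − (-14.845) = -3.755
δ_C = -3.755 / 0.286 = -13.13‰

-13.1‰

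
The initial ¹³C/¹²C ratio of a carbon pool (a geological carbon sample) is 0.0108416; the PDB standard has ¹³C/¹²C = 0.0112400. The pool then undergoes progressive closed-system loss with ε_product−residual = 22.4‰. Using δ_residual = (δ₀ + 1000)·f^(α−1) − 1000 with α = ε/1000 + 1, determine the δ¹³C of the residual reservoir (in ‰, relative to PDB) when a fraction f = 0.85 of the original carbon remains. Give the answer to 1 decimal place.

-38.9‰

δ₀ = (0.0108416/0.0112400 − 1)×1000 = (0.964555 − 1)×1000 = -35.445‰
α − 1 = ε/1000 = 0.0224
f^(α−1) = 0.85^(0.0224) = 0.996366
δ_res = (-35.445 + 1000) × 0.996366 − 1000 = 961.050 − 1000 = -38.95‰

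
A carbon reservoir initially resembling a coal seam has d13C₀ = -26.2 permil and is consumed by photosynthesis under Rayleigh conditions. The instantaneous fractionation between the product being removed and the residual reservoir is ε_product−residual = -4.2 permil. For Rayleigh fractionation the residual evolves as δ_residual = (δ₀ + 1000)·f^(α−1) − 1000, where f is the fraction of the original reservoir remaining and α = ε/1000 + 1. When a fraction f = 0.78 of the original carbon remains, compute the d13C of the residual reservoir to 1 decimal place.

Rayleigh residual: δ_res = (δ₀ + 1000)·f^(α−1) − 1000
α = ε/1000 + 1 = 0.99580, so α − 1 = -0.00420
f^(α−1) = 0.78^(-0.00420) = 1.001044
δ_res = (-26.2 + 1000) × 1.001044 − 1000 = 974.817 − 1000 = -25.18 permil

-25.2 permil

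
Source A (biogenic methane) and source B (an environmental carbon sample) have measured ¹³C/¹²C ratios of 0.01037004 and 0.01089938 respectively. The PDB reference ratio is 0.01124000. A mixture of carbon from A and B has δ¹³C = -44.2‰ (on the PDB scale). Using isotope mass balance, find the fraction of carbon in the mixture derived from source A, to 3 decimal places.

0.295

δ_A = (0.01037004/0.01124000 − 1)×1000 = (0.922601 − 1)×1000 = -77.399‰
δ_B = (0.01089938/0.01124000 − 1)×1000 = (0.969696 − 1)×1000 = -30.304‰
f_A = (δ_mix − δ_B)/(δ_A − δ_B) = (-44.2 − (-30.304))/(-77.399 − (-30.304))
f_A = -13.896 / -47.094 = 0.2951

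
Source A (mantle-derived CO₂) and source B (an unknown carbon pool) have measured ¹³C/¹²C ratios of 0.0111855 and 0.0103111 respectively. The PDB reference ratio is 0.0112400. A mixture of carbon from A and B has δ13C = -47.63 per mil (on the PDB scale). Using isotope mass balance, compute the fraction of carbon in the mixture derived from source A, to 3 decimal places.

0.450

δ_A = (0.0111855/0.0112400 − 1)×1000 = (0.995151 − 1)×1000 = -4.849 per mil
δ_B = (0.0103111/0.0112400 − 1)×1000 = (0.917358 − 1)×1000 = -82.642 per mil
f_A = (δ_mix − δ_B)/(δ_A − δ_B) = (-47.63 − (-82.642))/(-4.849 − (-82.642))
f_A = 35.012 / 77.794 = 0.4501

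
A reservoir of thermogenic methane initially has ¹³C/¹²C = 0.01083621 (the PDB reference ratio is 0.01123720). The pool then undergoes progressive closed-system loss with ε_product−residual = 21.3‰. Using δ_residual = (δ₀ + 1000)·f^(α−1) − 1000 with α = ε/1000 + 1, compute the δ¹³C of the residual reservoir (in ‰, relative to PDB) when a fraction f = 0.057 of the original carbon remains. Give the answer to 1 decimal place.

-92.8‰

δ₀ = (0.01083621/0.01123720 − 1)×1000 = (0.964316 − 1)×1000 = -35.684‰
α − 1 = ε/1000 = 0.0213
f^(α−1) = 0.057^(0.0213) = 0.940806
δ_res = (-35.684 + 1000) × 0.940806 − 1000 = 907.234 − 1000 = -92.77‰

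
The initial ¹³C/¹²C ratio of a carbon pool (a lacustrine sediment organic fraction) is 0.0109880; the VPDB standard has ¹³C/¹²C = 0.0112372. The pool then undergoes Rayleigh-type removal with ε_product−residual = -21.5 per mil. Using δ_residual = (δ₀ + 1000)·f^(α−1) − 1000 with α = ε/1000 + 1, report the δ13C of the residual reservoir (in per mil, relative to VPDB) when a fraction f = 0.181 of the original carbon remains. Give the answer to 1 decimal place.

δ₀ = (0.0109880/0.0112372 − 1)×1000 = (0.977824 − 1)×1000 = -22.176 per mil
α − 1 = ε/1000 = -0.0215
f^(α−1) = 0.181^(-0.0215) = 1.037433
δ_res = (-22.176 + 1000) × 1.037433 − 1000 = 1014.426 − 1000 = 14.43 per mil

14.4 per mil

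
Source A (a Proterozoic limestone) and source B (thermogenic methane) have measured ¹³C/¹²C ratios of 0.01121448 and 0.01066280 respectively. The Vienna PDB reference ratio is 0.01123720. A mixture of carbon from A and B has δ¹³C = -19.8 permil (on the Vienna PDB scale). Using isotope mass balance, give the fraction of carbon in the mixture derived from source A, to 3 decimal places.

δ_A = (0.01121448/0.01123720 − 1)×1000 = (0.997978 − 1)×1000 = -2.022 permil
δ_B = (0.01066280/0.01123720 − 1)×1000 = (0.948884 − 1)×1000 = -51.116 permil
f_A = (δ_mix − δ_B)/(δ_A − δ_B) = (-19.8 − (-51.116))/(-2.022 − (-51.116))
f_A = 31.316 / 49.094 = 0.6379

0.638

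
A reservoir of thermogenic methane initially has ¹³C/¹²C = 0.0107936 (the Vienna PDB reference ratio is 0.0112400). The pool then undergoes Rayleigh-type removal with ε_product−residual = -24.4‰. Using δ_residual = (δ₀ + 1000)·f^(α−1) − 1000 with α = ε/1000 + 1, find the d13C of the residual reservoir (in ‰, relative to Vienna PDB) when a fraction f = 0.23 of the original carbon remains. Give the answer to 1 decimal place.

δ₀ = (0.0107936/0.0112400 − 1)×1000 = (0.960285 − 1)×1000 = -39.715‰
α − 1 = ε/1000 = -0.0244
f^(α−1) = 0.23^(-0.0244) = 1.036511
δ_res = (-39.715 + 1000) × 1.036511 − 1000 = 995.345 − 1000 = -4.65‰

-4.7‰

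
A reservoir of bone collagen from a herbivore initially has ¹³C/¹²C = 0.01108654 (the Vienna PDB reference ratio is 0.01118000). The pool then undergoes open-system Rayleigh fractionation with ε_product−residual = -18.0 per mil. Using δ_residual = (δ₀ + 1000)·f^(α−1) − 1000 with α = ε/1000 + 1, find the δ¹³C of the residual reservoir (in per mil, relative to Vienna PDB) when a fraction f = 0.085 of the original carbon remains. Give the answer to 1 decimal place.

36.6 per mil

δ₀ = (0.01108654/0.01118000 − 1)×1000 = (0.991640 − 1)×1000 = -8.360 per mil
α − 1 = ε/1000 = -0.0180
f^(α−1) = 0.085^(-0.0180) = 1.045371
δ_res = (-8.360 + 1000) × 1.045371 − 1000 = 1036.632 − 1000 = 36.63 per mil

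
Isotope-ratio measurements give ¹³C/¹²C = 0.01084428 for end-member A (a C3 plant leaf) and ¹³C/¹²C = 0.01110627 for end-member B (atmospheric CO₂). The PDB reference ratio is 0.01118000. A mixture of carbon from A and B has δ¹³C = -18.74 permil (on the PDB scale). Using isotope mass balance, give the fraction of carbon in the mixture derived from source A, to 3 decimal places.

δ_A = (0.01084428/0.01118000 − 1)×1000 = (0.969971 − 1)×1000 = -30.029 permil
δ_B = (0.01110627/0.01118000 − 1)×1000 = (0.993405 − 1)×1000 = -6.595 permil
f_A = (δ_mix − δ_B)/(δ_A − δ_B) = (-18.74 − (-6.595))/(-30.029 − (-6.595))
f_A = -12.145 / -23.434 = 0.5183

0.518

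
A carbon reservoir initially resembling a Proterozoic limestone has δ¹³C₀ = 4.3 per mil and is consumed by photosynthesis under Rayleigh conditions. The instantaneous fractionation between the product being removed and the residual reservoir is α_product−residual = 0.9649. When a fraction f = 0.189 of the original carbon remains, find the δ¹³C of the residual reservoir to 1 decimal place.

64.8 per mil

Rayleigh residual: δ_res = (δ₀ + 1000)·f^(α−1) − 1000
α − 1 = -0.03510
f^(α−1) = 0.189^(-0.03510) = 1.060220
δ_res = (4.3 + 1000) × 1.060220 − 1000 = 1064.779 − 1000 = 64.78 per mil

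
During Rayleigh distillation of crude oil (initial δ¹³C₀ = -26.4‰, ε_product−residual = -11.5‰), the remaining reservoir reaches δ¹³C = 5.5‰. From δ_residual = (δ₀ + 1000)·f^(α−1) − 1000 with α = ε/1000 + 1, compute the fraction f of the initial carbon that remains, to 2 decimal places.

0.06

α − 1 = ε/1000 = -0.0115
(δ_res + 1000)/(δ₀ + 1000) = (5.5 + 1000)/(-26.4 + 1000) = 1005.5/973.6 = 1.032765
f = 1.032765^(1/-0.0115) = exp(ln(1.032765)/-0.0115) = exp(0.03224/-0.0115)
f = exp(-2.8034) = 0.0606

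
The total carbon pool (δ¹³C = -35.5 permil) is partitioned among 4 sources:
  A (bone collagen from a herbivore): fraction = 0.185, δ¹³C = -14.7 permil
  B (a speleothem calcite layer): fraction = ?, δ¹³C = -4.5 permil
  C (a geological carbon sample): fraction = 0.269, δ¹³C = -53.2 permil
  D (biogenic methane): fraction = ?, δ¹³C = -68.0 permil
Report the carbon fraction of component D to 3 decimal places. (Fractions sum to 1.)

Let f_D and f_B be the unknown fractions; fractions sum to 1 so f_D + f_B = 0.546.
Mass balance: Σ fᵢ·δᵢ = δ_bulk ⇒ f_D·(-68.0) + f_B·(-4.5) = -35.5 − (-17.030) = -18.470
Substitute f_B = 0.546 − f_D:
f_D·(-68.0 − -4.5) = -18.470 − 0.546×(-4.5) = -16.013
f_D = -16.013 / -63.5 = 0.2522

0.252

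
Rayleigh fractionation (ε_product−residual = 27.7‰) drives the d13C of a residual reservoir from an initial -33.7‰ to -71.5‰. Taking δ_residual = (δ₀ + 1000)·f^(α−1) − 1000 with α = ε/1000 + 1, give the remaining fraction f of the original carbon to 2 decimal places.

α − 1 = ε/1000 = 0.0277
(δ_res + 1000)/(δ₀ + 1000) = (-71.5 + 1000)/(-33.7 + 1000) = 928.5/966.3 = 0.960882
f = 0.960882^(1/0.0277) = exp(ln(0.960882)/0.0277) = exp(-0.03990/0.0277)
f = exp(-1.4406) = 0.2368

0.24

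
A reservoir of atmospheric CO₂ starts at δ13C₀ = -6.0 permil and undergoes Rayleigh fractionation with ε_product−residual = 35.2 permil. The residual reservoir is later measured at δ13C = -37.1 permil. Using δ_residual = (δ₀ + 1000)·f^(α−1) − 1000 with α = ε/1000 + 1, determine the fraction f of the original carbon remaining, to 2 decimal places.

α − 1 = ε/1000 = 0.0352
(δ_res + 1000)/(δ₀ + 1000) = (-37.1 + 1000)/(-6.0 + 1000) = 962.9/994.0 = 0.968712
f = 0.968712^(1/0.0352) = exp(ln(0.968712)/0.0352) = exp(-0.03179/0.0352)
f = exp(-0.9031) = 0.4053

0.41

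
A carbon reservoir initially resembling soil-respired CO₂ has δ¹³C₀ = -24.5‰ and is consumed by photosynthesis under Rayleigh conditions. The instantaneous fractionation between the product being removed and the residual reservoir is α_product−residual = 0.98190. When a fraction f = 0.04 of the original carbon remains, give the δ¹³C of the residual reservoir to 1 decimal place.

Rayleigh residual: δ_res = (δ₀ + 1000)·f^(α−1) − 1000
α − 1 = -0.01810
f^(α−1) = 0.04^(-0.01810) = 1.059992
δ_res = (-24.5 + 1000) × 1.059992 − 1000 = 1034.022 − 1000 = 34.02‰

34.0‰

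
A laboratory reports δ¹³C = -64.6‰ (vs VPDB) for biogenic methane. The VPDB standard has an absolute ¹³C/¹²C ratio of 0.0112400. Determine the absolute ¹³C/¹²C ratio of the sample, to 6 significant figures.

R_sample = R_standard × (δ¹³C/1000 + 1)
R_sample = 0.0112400 × (-64.6/1000 + 1) = 0.0112400 × 0.935400
R_sample = 0.0105139

0.0105139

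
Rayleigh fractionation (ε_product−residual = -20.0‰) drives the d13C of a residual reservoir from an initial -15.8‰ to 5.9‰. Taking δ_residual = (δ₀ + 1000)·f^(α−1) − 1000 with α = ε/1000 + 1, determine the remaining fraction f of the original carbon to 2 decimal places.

0.34

α − 1 = ε/1000 = -0.0200
(δ_res + 1000)/(δ₀ + 1000) = (5.9 + 1000)/(-15.8 + 1000) = 1005.9/984.2 = 1.022048
f = 1.022048^(1/-0.0200) = exp(ln(1.022048)/-0.0200) = exp(0.02181/-0.0200)
f = exp(-1.0904) = 0.3361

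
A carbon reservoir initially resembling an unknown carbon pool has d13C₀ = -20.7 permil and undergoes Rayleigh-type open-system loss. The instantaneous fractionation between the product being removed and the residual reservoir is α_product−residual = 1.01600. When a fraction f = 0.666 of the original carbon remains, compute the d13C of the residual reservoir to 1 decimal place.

Rayleigh residual: δ_res = (δ₀ + 1000)·f^(α−1) − 1000
α − 1 = 0.01600
f^(α−1) = 0.666^(0.01600) = 0.993518
δ_res = (-20.7 + 1000) × 0.993518 − 1000 = 972.952 − 1000 = -27.05 permil

-27.0 permil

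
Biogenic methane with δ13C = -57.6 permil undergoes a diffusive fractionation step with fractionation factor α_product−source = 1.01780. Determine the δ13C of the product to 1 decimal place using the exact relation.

δ_product = (δ_source + 1000)·α − 1000
δ_product = (-57.6 + 1000) × 1.01780 − 1000
δ_product = 959.175 − 1000 = -40.83 permil

-40.8 permil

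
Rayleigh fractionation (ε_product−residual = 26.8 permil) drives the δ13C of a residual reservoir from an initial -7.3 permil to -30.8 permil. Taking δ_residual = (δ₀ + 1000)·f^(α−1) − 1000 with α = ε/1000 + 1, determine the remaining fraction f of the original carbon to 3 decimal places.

α − 1 = ε/1000 = 0.0268
(δ_res + 1000)/(δ₀ + 1000) = (-30.8 + 1000)/(-7.3 + 1000) = 969.2/992.7 = 0.976327
f = 0.976327^(1/0.0268) = exp(ln(0.976327)/0.0268) = exp(-0.02396/0.0268)
f = exp(-0.8939) = 0.4090

0.409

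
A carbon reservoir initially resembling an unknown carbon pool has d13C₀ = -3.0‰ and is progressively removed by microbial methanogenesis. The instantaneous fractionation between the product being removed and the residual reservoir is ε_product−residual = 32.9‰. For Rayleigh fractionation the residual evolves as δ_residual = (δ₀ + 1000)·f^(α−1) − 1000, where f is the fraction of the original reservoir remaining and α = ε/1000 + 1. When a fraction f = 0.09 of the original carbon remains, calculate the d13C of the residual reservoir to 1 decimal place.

Rayleigh residual: δ_res = (δ₀ + 1000)·f^(α−1) − 1000
α = ε/1000 + 1 = 1.03290, so α − 1 = 0.03290
f^(α−1) = 0.09^(0.03290) = 0.923835
δ_res = (-3.0 + 1000) × 0.923835 − 1000 = 921.064 − 1000 = -78.94‰

-78.9‰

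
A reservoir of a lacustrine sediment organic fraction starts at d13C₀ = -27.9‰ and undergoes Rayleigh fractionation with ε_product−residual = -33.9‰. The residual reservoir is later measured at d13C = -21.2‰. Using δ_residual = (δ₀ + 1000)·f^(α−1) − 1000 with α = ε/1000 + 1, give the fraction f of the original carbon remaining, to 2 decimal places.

α − 1 = ε/1000 = -0.0339
(δ_res + 1000)/(δ₀ + 1000) = (-21.2 + 1000)/(-27.9 + 1000) = 978.8/972.1 = 1.006892
f = 1.006892^(1/-0.0339) = exp(ln(1.006892)/-0.0339) = exp(0.00687/-0.0339)
f = exp(-0.2026) = 0.8166

0.82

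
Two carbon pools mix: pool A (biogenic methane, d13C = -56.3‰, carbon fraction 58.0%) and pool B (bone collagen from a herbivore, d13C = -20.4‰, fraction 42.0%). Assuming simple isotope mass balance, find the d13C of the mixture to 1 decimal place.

δ_mix = f_A·δ_A + f_B·δ_B
δ_mix = 0.580 × (-56.3) + 0.420 × (-20.4)
δ_mix = -32.65 + -8.57 = -41.22‰

-41.2‰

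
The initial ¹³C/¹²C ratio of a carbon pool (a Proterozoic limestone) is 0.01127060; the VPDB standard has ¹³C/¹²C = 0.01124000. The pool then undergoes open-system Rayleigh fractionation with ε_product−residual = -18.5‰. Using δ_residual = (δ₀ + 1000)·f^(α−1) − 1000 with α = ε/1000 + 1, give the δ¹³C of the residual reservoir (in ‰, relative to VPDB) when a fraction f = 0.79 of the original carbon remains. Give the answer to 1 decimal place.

7.1‰

δ₀ = (0.01127060/0.01124000 − 1)×1000 = (1.002722 − 1)×1000 = 2.722‰
α − 1 = ε/1000 = -0.0185
f^(α−1) = 0.79^(-0.0185) = 1.004370
δ_res = (2.722 + 1000) × 1.004370 − 1000 = 1007.105 − 1000 = 7.10‰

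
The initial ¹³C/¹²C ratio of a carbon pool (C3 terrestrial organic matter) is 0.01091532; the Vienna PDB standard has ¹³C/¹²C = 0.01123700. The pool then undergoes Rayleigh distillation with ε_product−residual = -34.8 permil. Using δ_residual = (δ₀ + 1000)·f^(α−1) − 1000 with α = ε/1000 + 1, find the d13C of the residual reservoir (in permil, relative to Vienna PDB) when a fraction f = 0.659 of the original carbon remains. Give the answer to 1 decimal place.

-14.4 permil

δ₀ = (0.01091532/0.01123700 − 1)×1000 = (0.971373 − 1)×1000 = -28.627 permil
α − 1 = ε/1000 = -0.0348
f^(α−1) = 0.659^(-0.0348) = 1.014619
δ_res = (-28.627 + 1000) × 1.014619 − 1000 = 985.573 − 1000 = -14.43 permil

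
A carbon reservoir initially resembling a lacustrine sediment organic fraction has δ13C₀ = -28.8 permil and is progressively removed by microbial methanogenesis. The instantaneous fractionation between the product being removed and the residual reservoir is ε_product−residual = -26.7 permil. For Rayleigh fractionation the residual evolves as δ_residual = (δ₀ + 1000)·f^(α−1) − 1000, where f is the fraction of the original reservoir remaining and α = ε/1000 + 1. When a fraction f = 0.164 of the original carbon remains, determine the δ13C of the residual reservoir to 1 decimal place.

19.2 permil

Rayleigh residual: δ_res = (δ₀ + 1000)·f^(α−1) − 1000
α = ε/1000 + 1 = 0.97330, so α − 1 = -0.02670
f^(α−1) = 0.164^(-0.02670) = 1.049455
δ_res = (-28.8 + 1000) × 1.049455 − 1000 = 1019.230 − 1000 = 19.23 permil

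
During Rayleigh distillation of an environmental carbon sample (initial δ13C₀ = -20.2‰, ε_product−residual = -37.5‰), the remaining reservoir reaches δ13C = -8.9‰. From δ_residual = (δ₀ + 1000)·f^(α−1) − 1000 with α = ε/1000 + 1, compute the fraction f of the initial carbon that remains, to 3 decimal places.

0.737

α − 1 = ε/1000 = -0.0375
(δ_res + 1000)/(δ₀ + 1000) = (-8.9 + 1000)/(-20.2 + 1000) = 991.1/979.8 = 1.011533
f = 1.011533^(1/-0.0375) = exp(ln(1.011533)/-0.0375) = exp(0.01147/-0.0375)
f = exp(-0.3058) = 0.7365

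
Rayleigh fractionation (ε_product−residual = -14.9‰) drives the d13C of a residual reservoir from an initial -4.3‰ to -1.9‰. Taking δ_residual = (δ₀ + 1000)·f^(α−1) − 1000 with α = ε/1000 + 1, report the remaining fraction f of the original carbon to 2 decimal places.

α − 1 = ε/1000 = -0.0149
(δ_res + 1000)/(δ₀ + 1000) = (-1.9 + 1000)/(-4.3 + 1000) = 998.1/995.7 = 1.002410
f = 1.002410^(1/-0.0149) = exp(ln(1.002410)/-0.0149) = exp(0.00241/-0.0149)
f = exp(-0.1616) = 0.8508

0.85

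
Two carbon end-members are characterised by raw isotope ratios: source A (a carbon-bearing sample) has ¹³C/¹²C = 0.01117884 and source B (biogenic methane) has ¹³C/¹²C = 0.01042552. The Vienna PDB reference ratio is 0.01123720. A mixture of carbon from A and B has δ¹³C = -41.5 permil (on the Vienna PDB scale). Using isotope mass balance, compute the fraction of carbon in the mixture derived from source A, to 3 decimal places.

0.458

δ_A = (0.01117884/0.01123720 − 1)×1000 = (0.994807 − 1)×1000 = -5.193 permil
δ_B = (0.01042552/0.01123720 − 1)×1000 = (0.927768 − 1)×1000 = -72.232 permil
f_A = (δ_mix − δ_B)/(δ_A − δ_B) = (-41.5 − (-72.232))/(-5.193 − (-72.232))
f_A = 30.732 / 67.038 = 0.4584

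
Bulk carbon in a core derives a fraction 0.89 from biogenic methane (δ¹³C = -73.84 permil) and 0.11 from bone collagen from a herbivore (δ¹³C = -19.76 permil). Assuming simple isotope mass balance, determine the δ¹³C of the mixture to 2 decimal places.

-67.89 permil

δ_mix = f_A·δ_A + f_B·δ_B
δ_mix = 0.89 × (-73.84) + 0.11 × (-19.76)
δ_mix = -65.718 + -2.174 = -67.891 permil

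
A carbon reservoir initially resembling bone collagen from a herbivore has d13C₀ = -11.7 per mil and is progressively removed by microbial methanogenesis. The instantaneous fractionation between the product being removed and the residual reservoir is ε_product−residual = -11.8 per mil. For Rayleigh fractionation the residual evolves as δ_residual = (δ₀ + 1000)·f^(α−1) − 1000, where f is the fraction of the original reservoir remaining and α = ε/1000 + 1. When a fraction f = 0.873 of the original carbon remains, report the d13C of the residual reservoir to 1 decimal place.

Rayleigh residual: δ_res = (δ₀ + 1000)·f^(α−1) − 1000
α = ε/1000 + 1 = 0.98820, so α − 1 = -0.01180
f^(α−1) = 0.873^(-0.01180) = 1.001604
δ_res = (-11.7 + 1000) × 1.001604 − 1000 = 989.885 − 1000 = -10.11 per mil

-10.1 per mil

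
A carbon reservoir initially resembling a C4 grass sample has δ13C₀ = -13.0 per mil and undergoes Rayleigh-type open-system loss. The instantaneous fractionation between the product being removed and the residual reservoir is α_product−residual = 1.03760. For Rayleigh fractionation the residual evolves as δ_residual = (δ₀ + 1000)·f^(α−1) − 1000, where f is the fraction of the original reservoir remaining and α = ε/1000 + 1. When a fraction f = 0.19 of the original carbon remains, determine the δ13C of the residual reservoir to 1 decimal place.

-72.7 per mil

Rayleigh residual: δ_res = (δ₀ + 1000)·f^(α−1) − 1000
α − 1 = 0.03760
f^(α−1) = 0.19^(0.03760) = 0.939466
δ_res = (-13.0 + 1000) × 0.939466 − 1000 = 927.253 − 1000 = -72.75 per mil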